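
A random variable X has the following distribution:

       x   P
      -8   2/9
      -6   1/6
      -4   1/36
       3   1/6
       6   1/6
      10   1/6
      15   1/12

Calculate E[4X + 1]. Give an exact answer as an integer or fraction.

64/9

E[4x+1] = (2/9)·(-31) + (1/6)·(-23) + (1/36)·(-15) + (1/6)·13 + (1/6)·25 + (1/6)·41 + (1/12)·61
     = 64/9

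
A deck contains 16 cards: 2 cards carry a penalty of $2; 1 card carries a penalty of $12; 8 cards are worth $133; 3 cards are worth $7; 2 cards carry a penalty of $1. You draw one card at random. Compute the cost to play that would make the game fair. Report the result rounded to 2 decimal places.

E[payout] = (2/16)·(-2) + (1/16)·(-12) + (8/16)·133 + (3/16)·7 + (2/16)·(-1) = 1067/16
Fair fee = E[payout] = 1067/16 ≈ $66.69

$66.69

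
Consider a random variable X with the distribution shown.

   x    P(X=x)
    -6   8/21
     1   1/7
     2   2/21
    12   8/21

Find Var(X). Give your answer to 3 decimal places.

62.236

E[X] = (8/21)·(-6) + (1/7)·1 + (2/21)·2 + (8/21)·12 = 55/21
E[X²] = (8/21)·36 + (1/7)·1 + (2/21)·4 + (8/21)·144 = 1451/21
Var(X) = 1451/21 − (55/21)² = 27446/441 ≈ 62.236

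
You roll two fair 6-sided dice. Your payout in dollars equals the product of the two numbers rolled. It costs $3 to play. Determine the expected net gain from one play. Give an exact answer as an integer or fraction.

37/4 dollars

Distribution of the product of the two numbers rolled: 1 w.p. 1/36, 2 w.p. 1/18, 3 w.p. 1/18, 4 w.p. 1/12, 5 w.p. 1/18, 6 w.p. 1/9, …
E[payout] = (1/36)·1 + (1/18)·2 + (1/18)·3 + (1/12)·4 + (1/18)·5 + (1/9)·6 + (1/18)·8 + (1/36)·9 + (1/18)·10 + (1/9)·12 + (1/18)·15 + (1/36)·16 + (1/18)·18 + (1/18)·20 + (1/18)·24 + (1/36)·25 + (1/18)·30 + (1/36)·36 = 49/4
Expected profit = 49/4 − 3 = 37/4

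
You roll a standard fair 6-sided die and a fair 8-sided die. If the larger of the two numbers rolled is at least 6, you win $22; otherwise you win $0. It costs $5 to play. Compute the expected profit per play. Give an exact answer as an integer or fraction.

133/24 dollars

E[payout] = (25/48)·0 + (23/48)·22 = 253/24
Expected profit = 253/24 − 5 = 133/24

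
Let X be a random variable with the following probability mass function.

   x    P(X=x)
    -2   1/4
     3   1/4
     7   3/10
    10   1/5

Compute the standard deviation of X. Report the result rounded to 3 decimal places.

E[X] = 87/20, E[X²] = 759/20
Var(X) = E[X²] − (E[X])² = 759/20 − 7569/400 = 7611/400
SD(X) = √(7611/400) ≈ 4.362

4.362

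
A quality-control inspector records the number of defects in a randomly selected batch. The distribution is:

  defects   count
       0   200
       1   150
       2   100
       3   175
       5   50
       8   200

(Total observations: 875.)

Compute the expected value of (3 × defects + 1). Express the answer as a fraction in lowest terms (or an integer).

Total = 875, so P(defects=0) = 200/875, etc.
E[3x+1] = (8/35)·1 + (6/35)·4 + (4/35)·7 + (1/5)·10 + (2/35)·16 + (8/35)·25
     = 362/35

362/35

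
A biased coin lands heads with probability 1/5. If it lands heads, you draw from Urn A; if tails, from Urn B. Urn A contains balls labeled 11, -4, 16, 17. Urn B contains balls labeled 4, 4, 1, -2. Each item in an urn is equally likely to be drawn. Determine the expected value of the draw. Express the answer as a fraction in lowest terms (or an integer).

E[X | Urn A] = (11 − 4 + 16 + 17)/4 = 10
E[X | Urn B] = (4 + 4 + 1 − 2)/4 = 7/4
E[X] = (1/5)·10 + (4/5)·7/4 = 17/5

17/5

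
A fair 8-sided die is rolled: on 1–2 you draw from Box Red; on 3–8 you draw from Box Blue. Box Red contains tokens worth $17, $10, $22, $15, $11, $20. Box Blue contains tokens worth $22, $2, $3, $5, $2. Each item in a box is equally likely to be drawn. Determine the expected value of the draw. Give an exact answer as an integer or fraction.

1087/120 dollars

E[X | Box Red] = (17 + 10 + 22 + 15 + 11 + 20)/6 = 95/6
E[X | Box Blue] = (22 + 2 + 3 + 5 + 2)/5 = 34/5
E[X] = (1/4)·95/6 + (3/4)·34/5 = 1087/120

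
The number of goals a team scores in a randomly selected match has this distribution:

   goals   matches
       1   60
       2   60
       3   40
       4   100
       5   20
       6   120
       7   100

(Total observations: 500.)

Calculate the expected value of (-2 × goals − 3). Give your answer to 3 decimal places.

Total = 500, so P(goals=1) = 60/500, etc.
E[-2x-3] = (3/25)·(-5) + (3/25)·(-7) + (2/25)·(-9) + (1/5)·(-11) + (1/25)·(-13) + (6/25)·(-15) + (1/5)·(-17)
     = -297/25 ≈ -11.880

-11.880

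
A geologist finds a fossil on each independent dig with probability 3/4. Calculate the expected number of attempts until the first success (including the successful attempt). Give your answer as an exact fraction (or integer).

For a geometric distribution, E[trials] = 1/p = 1/(3/4) = 4/3.

4/3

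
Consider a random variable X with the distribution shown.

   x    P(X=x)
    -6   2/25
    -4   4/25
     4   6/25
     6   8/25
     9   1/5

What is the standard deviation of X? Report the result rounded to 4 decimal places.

E[X] = 89/25, E[X²] = 37
Var(X) = E[X²] − (E[X])² = 37 − 7921/625 = 15204/625
SD(X) = √(15204/625) ≈ 4.9322

4.9322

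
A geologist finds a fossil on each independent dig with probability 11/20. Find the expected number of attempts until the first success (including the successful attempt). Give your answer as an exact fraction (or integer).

20/11

For a geometric distribution, E[trials] = 1/p = 1/(11/20) = 20/11.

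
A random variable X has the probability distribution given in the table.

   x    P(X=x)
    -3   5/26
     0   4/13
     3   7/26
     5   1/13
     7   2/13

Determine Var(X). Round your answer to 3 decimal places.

10.751

E[X] = (5/26)·(-3) + (4/13)·0 + (7/26)·3 + (1/13)·5 + (2/13)·7 = 22/13
E[X²] = (5/26)·9 + (4/13)·0 + (7/26)·9 + (1/13)·25 + (2/13)·49 = 177/13
Var(X) = 177/13 − (22/13)² = 1817/169 ≈ 10.751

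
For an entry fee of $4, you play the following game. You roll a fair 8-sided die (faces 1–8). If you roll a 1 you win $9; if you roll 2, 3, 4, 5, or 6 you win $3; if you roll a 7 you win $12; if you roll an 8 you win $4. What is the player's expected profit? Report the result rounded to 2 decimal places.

E[payout] = (5/8)·3 + (1/8)·4 + (1/8)·9 + (1/8)·12 = 5
Expected profit = 5 − 4 = 1 ≈ $1.00

$1.00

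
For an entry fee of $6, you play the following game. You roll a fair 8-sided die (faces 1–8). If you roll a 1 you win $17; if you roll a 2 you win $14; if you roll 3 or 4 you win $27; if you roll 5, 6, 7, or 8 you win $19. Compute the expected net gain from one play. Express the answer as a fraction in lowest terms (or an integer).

E[payout] = (1/8)·14 + (1/8)·17 + (1/2)·19 + (1/4)·27 = 161/8
Expected profit = 161/8 − 6 = 113/8

113/8 dollars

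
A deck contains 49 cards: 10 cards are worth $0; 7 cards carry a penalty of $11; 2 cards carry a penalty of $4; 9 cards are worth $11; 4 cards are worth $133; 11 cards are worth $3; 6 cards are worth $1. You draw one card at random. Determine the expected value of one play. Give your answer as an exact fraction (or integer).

585/49 dollars

E[payout] = (10/49)·0 + (7/49)·(-11) + (2/49)·(-4) + (9/49)·11 + (4/49)·133 + (11/49)·3 + (6/49)·1 = 585/49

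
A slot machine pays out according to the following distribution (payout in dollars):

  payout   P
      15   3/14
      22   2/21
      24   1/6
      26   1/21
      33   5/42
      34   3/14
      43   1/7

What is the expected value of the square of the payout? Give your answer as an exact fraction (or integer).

E[X²] = (3/14)·225 + (2/21)·484 + (1/6)·576 + (1/21)·676 + (5/42)·1089 + (3/14)·1156 + (1/7)·1849
     = 864

864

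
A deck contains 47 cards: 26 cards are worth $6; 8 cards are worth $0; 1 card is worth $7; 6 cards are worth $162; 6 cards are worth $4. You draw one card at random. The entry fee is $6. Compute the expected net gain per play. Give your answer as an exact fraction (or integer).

877/47 dollars

E[payout] = (26/47)·6 + (8/47)·0 + (1/47)·7 + (6/47)·162 + (6/47)·4 = 1159/47
Expected profit = 1159/47 − 6 = 877/47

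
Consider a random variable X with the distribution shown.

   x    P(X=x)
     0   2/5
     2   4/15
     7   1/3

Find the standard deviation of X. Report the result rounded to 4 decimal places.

3.0302

E[X] = 43/15, E[X²] = 87/5
Var(X) = E[X²] − (E[X])² = 87/5 − 1849/225 = 2066/225
SD(X) = √(2066/225) ≈ 3.0302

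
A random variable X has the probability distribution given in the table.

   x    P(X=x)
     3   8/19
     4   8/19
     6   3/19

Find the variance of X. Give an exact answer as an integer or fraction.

E[X] = (8/19)·3 + (8/19)·4 + (3/19)·6 = 74/19
E[X²] = (8/19)·9 + (8/19)·16 + (3/19)·36 = 308/19
Var(X) = 308/19 − (74/19)² = 376/361

376/361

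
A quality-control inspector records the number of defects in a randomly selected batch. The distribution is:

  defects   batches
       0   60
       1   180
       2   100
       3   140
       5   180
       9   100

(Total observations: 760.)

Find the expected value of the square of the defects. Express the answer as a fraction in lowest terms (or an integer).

Total = 760, so P(defects=0) = 60/760, etc.
E[X²] = (3/38)·0 + (9/38)·1 + (5/38)·4 + (7/38)·9 + (9/38)·25 + (5/38)·81
     = 19

19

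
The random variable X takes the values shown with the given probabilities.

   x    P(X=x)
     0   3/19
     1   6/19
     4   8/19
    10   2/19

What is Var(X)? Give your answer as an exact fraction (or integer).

E[X] = (3/19)·0 + (6/19)·1 + (8/19)·4 + (2/19)·10 = 58/19
E[X²] = (3/19)·0 + (6/19)·1 + (8/19)·16 + (2/19)·100 = 334/19
Var(X) = 334/19 − (58/19)² = 2982/361

2982/361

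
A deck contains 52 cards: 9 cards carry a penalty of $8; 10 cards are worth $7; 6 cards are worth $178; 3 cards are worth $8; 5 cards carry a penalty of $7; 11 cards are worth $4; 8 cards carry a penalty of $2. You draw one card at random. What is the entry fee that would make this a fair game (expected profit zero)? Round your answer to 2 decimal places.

E[payout] = (9/52)·(-8) + (10/52)·7 + (6/52)·178 + (3/52)·8 + (5/52)·(-7) + (11/52)·4 + (8/52)·(-2) = 1083/52
Fair fee = E[payout] = 1083/52 ≈ $20.83

$20.83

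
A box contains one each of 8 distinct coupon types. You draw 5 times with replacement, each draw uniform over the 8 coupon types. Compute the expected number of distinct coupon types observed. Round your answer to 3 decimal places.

3.897

Let Xⱼ=1 if type j appears at least once. P(Xⱼ=1) = 1 − ((8−1)/8)^5 = 15961/32768.
E[#distinct] = 8·15961/32768 = 15961/4096.
≈ 3.897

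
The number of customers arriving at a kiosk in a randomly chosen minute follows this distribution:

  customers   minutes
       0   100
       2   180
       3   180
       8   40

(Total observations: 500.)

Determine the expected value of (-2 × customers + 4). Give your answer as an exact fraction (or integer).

-22/25

Total = 500, so P(customers=0) = 100/500, etc.
E[-2x+4] = (1/5)·4 + (9/25)·0 + (9/25)·(-2) + (2/25)·(-12)
     = -22/25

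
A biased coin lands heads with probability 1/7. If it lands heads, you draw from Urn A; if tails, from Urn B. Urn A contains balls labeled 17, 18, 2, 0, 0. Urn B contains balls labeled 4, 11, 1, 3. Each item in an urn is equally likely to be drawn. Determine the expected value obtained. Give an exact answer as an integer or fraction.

E[X | Urn A] = (17 + 18 + 2 + 0 + 0)/5 = 37/5
E[X | Urn B] = (4 + 11 + 1 + 3)/4 = 19/4
E[X] = (1/7)·37/5 + (6/7)·19/4 = 359/70

359/70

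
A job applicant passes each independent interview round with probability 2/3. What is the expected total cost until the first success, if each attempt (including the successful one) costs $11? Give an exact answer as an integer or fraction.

33/2 dollars

E[#attempts] = 1/p = 3/2; E[cost] = 11·3/2 = 33/2.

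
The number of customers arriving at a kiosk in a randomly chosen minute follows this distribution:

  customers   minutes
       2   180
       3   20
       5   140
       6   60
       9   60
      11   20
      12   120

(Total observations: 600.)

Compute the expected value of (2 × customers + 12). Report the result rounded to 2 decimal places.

Total = 600, so P(customers=2) = 180/600, etc.
E[2x+12] = (3/10)·16 + (1/30)·18 + (7/30)·22 + (1/10)·24 + (1/10)·30 + (1/30)·34 + (1/5)·36
     = 364/15 ≈ 24.27

24.27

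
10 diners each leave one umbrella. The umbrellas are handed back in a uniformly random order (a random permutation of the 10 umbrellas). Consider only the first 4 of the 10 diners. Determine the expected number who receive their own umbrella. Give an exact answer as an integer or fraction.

2/5

Let Xᵢ = 1 if person i gets their own umbrella. For each i, P(Xᵢ=1) = 1/10.
By linearity of expectation, E[X₁+…+X_4] = 4·(1/10) = 2/5.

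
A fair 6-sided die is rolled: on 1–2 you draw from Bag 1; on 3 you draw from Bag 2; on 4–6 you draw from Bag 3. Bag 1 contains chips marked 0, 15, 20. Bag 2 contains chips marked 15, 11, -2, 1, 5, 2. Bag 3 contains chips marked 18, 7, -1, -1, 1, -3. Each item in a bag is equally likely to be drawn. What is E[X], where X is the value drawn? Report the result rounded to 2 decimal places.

6.53

E[X | Bag 1] = (0 + 15 + 20)/3 = 35/3
E[X | Bag 2] = (15 + 11 − 2 + 1 + 5 + 2)/6 = 16/3
E[X | Bag 3] = (18 + 7 − 1 − 1 + 1 − 3)/6 = 7/2
E[X] = (1/3)·35/3 + (1/6)·16/3 + (1/2)·7/2 = 235/36 ≈ 6.53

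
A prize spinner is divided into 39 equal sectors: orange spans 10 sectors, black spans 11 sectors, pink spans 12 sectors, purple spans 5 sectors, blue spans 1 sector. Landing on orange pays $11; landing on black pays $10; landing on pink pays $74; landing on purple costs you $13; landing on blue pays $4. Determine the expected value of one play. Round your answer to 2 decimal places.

$26.85

E[payout] = (10/39)·11 + (11/39)·10 + (12/39)·74 + (5/39)·(-13) + (1/39)·4 = 349/13
≈ $26.85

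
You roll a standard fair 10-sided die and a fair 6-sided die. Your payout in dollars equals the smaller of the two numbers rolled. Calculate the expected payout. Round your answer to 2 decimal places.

$2.92

Distribution of the smaller of the two numbers rolled: 1 w.p. 1/4, 2 w.p. 13/60, 3 w.p. 11/60, 4 w.p. 3/20, 5 w.p. 7/60, 6 w.p. 1/12
E[payout] = (1/4)·1 + (13/60)·2 + (11/60)·3 + (3/20)·4 + (7/60)·5 + (1/12)·6 = 35/12
≈ $2.92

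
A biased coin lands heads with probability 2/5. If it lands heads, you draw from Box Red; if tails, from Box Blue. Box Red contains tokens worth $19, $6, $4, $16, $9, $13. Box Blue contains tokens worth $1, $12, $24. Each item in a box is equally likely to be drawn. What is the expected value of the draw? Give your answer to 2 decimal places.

E[X | Box Red] = (19 + 6 + 4 + 16 + 9 + 13)/6 = 67/6
E[X | Box Blue] = (1 + 12 + 24)/3 = 37/3
E[X] = (2/5)·67/6 + (3/5)·37/3 = 178/15 ≈ 11.87

$11.87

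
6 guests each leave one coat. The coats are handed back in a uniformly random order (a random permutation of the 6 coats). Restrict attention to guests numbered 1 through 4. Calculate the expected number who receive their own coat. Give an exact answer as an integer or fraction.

Let Xᵢ = 1 if person i gets their own coat. For each i, P(Xᵢ=1) = 1/6.
By linearity of expectation, E[X₁+…+X_4] = 4·(1/6) = 2/3.

2/3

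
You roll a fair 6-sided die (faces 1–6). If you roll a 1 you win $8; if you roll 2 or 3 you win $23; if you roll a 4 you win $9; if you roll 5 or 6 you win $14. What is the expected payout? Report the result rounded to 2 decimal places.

E[payout] = (1/6)·8 + (1/6)·9 + (1/3)·14 + (1/3)·23 = 91/6
≈ $15.17

$15.17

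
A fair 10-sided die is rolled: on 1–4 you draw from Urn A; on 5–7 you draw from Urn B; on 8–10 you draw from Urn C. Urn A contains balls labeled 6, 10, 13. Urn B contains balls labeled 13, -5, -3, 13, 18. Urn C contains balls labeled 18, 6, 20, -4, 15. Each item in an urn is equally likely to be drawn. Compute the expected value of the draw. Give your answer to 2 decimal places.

9.33

E[X | Urn A] = (6 + 10 + 13)/3 = 29/3
E[X | Urn B] = (13 − 5 − 3 + 13 + 18)/5 = 36/5
E[X | Urn C] = (18 + 6 + 20 − 4 + 15)/5 = 11
E[X] = (2/5)·29/3 + (3/10)·36/5 + (3/10)·11 = 1399/150 ≈ 9.33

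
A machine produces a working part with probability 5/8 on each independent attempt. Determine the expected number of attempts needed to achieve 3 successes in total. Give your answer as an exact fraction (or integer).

24/5

By linearity (sum of 3 independent geometric waits), E[trials] = 3/p = 3/(5/8) = 24/5.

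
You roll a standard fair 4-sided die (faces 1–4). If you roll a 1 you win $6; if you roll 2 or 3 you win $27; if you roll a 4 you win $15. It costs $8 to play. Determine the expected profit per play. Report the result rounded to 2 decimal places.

E[payout] = (1/4)·6 + (1/4)·15 + (1/2)·27 = 75/4
Expected profit = 75/4 − 8 = 43/4 ≈ $10.75

$10.75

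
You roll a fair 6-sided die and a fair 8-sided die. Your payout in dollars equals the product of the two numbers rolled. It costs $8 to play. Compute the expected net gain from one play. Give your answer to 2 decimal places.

$7.75

Distribution of the product of the two numbers rolled: 1 w.p. 1/48, 2 w.p. 1/24, 3 w.p. 1/24, 4 w.p. 1/16, 5 w.p. 1/24, 6 w.p. 1/12, …
E[payout] = (1/48)·1 + (1/24)·2 + (1/24)·3 + (1/16)·4 + (1/24)·5 + (1/12)·6 + (1/48)·7 + (1/16)·8 + (1/48)·9 + (1/24)·10 + (1/12)·12 + (1/48)·14 + (1/24)·15 + (1/24)·16 + (1/24)·18 + (1/24)·20 + (1/48)·21 + (1/16)·24 + (1/48)·25 + (1/48)·28 + (1/24)·30 + (1/48)·32 + (1/48)·35 + (1/48)·36 + (1/48)·40 + (1/48)·42 + (1/48)·48 = 63/4
Expected profit = 63/4 − 8 = 31/4 ≈ $7.75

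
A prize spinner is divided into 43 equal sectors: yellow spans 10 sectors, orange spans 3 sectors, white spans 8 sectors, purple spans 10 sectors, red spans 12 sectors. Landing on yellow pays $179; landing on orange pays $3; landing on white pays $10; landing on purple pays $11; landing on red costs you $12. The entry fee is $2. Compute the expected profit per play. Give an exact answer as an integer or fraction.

1759/43 dollars

E[payout] = (10/43)·179 + (3/43)·3 + (8/43)·10 + (10/43)·11 + (12/43)·(-12) = 1845/43
Expected profit = 1845/43 − 2 = 1759/43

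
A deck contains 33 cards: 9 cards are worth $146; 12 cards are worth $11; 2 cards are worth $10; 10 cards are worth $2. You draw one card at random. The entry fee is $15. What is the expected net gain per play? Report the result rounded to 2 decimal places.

$30.03

E[payout] = (9/33)·146 + (12/33)·11 + (2/33)·10 + (10/33)·2 = 1486/33
Expected profit = 1486/33 − 15 = 991/33 ≈ $30.03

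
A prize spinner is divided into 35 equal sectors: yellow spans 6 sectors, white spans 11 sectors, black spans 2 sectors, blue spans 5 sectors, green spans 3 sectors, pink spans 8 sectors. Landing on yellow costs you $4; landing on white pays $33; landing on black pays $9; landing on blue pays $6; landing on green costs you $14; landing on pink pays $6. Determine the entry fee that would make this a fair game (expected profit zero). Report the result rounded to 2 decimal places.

$11.23

E[payout] = (6/35)·(-4) + (11/35)·33 + (2/35)·9 + (5/35)·6 + (3/35)·(-14) + (8/35)·6 = 393/35
Fair fee = E[payout] = 393/35 ≈ $11.23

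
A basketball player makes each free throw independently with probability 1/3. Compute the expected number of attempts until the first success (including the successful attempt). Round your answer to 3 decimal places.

For a geometric distribution, E[trials] = 1/p = 1/(1/3) = 3.
≈ 3.000

3.000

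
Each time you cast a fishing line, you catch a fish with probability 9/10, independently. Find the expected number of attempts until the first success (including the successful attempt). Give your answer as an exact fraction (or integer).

For a geometric distribution, E[trials] = 1/p = 1/(9/10) = 10/9.

10/9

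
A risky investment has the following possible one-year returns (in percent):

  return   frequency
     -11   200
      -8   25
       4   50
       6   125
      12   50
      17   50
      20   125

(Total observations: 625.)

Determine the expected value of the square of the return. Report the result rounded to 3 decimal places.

164.400

Total = 625, so P(return=-11) = 200/625, etc.
E[X²] = (8/25)·121 + (1/25)·64 + (2/25)·16 + (1/5)·36 + (2/25)·144 + (2/25)·289 + (1/5)·400
     = 822/5 ≈ 164.400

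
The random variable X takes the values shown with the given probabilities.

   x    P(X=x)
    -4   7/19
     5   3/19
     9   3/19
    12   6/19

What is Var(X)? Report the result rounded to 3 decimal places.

E[X] = (7/19)·(-4) + (3/19)·5 + (3/19)·9 + (6/19)·12 = 86/19
E[X²] = (7/19)·16 + (3/19)·25 + (3/19)·81 + (6/19)·144 = 1294/19
Var(X) = 1294/19 − (86/19)² = 17190/361 ≈ 47.618

47.618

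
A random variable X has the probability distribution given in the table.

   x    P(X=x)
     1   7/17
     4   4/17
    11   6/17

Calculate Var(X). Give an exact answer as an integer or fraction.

5628/289

E[X] = (7/17)·1 + (4/17)·4 + (6/17)·11 = 89/17
E[X²] = (7/17)·1 + (4/17)·16 + (6/17)·121 = 797/17
Var(X) = 797/17 − (89/17)² = 5628/289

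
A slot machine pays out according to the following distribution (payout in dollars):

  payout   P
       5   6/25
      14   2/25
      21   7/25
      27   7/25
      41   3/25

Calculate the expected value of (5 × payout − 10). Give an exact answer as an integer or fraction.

E[5x-10] = (6/25)·15 + (2/25)·60 + (7/25)·95 + (7/25)·125 + (3/25)·195
     = 467/5

467/5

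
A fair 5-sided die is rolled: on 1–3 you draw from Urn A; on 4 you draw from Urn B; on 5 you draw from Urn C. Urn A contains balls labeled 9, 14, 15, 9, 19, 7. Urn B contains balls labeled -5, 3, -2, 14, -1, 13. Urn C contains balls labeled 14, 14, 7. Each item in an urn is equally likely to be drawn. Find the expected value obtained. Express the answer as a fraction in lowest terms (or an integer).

E[X | Urn A] = (9 + 14 + 15 + 9 + 19 + 7)/6 = 73/6
E[X | Urn B] = (-5 + 3 − 2 + 14 − 1 + 13)/6 = 11/3
E[X | Urn C] = (14 + 14 + 7)/3 = 35/3
E[X] = (3/5)·73/6 + (1/5)·11/3 + (1/5)·35/3 = 311/30

311/30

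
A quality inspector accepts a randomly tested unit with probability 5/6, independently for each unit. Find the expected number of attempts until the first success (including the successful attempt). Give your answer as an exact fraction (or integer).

6/5

For a geometric distribution, E[trials] = 1/p = 1/(5/6) = 6/5.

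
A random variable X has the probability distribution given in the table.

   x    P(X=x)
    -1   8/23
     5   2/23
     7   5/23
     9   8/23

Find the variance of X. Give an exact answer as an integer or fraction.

9992/529

E[X] = (8/23)·(-1) + (2/23)·5 + (5/23)·7 + (8/23)·9 = 109/23
E[X²] = (8/23)·1 + (2/23)·25 + (5/23)·49 + (8/23)·81 = 951/23
Var(X) = 951/23 − (109/23)² = 9992/529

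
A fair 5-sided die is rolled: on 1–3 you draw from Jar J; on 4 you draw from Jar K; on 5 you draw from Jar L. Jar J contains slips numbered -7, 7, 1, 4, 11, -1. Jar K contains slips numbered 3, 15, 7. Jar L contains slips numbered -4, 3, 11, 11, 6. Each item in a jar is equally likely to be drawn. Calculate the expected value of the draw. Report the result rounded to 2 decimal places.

E[X | Jar J] = (-7 + 7 + 1 + 4 + 11 − 1)/6 = 5/2
E[X | Jar K] = (3 + 15 + 7)/3 = 25/3
E[X | Jar L] = (-4 + 3 + 11 + 11 + 6)/5 = 27/5
E[X] = (3/5)·5/2 + (1/5)·25/3 + (1/5)·27/5 = 637/150 ≈ 4.25

4.25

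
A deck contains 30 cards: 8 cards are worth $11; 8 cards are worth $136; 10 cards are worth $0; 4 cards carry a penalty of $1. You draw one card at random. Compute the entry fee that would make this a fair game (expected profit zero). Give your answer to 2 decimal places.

E[payout] = (8/30)·11 + (8/30)·136 + (10/30)·0 + (4/30)·(-1) = 586/15
Fair fee = E[payout] = 586/15 ≈ $39.07

$39.07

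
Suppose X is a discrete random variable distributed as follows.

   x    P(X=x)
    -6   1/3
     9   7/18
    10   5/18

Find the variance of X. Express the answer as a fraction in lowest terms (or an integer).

17165/324

E[X] = (1/3)·(-6) + (7/18)·9 + (5/18)·10 = 77/18
E[X²] = (1/3)·36 + (7/18)·81 + (5/18)·100 = 1283/18
Var(X) = 1283/18 − (77/18)² = 17165/324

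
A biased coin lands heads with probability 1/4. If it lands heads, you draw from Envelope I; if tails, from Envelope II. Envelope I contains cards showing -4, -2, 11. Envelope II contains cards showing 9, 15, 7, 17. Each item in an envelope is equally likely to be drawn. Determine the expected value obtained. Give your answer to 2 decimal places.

E[X | Envelope I] = (-4 − 2 + 11)/3 = 5/3
E[X | Envelope II] = (9 + 15 + 7 + 17)/4 = 12
E[X] = (1/4)·5/3 + (3/4)·12 = 113/12 ≈ 9.42

9.42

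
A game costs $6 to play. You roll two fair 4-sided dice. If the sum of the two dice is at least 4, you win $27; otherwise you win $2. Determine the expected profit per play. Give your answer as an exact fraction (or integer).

E[payout] = (3/16)·2 + (13/16)·27 = 357/16
Expected profit = 357/16 − 6 = 261/16

261/16 dollars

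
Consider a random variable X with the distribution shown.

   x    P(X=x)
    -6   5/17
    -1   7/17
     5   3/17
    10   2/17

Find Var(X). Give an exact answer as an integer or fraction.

E[X] = (5/17)·(-6) + (7/17)·(-1) + (3/17)·5 + (2/17)·10 = -2/17
E[X²] = (5/17)·36 + (7/17)·1 + (3/17)·25 + (2/17)·100 = 462/17
Var(X) = 462/17 − (-2/17)² = 7850/289

7850/289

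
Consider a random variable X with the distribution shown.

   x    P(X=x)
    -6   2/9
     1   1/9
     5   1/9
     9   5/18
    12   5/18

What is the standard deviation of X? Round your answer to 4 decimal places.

6.8333

E[X] = 31/6, E[X²] = 1321/18
Var(X) = E[X²] − (E[X])² = 1321/18 − 961/36 = 1681/36
SD(X) = √(1681/36) ≈ 6.8333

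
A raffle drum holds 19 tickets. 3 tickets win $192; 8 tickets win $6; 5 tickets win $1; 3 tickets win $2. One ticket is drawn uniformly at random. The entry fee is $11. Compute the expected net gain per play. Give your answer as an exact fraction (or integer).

426/19 dollars

E[payout] = (3/19)·192 + (8/19)·6 + (5/19)·1 + (3/19)·2 = 635/19
Expected profit = 635/19 − 11 = 426/19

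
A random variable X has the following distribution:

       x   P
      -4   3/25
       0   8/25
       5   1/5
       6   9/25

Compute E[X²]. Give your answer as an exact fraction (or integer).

497/25

E[X²] = (3/25)·16 + (8/25)·0 + (1/5)·25 + (9/25)·36
     = 497/25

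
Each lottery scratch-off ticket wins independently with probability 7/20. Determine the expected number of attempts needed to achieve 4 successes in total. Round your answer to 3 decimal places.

11.429

By linearity (sum of 4 independent geometric waits), E[trials] = 4/p = 4/(7/20) = 80/7.
≈ 11.429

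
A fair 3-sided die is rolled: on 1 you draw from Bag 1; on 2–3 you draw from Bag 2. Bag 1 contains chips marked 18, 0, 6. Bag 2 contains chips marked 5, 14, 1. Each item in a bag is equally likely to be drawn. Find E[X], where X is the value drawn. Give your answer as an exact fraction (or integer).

64/9

E[X | Bag 1] = (18 + 0 + 6)/3 = 8
E[X | Bag 2] = (5 + 14 + 1)/3 = 20/3
E[X] = (1/3)·8 + (2/3)·20/3 = 64/9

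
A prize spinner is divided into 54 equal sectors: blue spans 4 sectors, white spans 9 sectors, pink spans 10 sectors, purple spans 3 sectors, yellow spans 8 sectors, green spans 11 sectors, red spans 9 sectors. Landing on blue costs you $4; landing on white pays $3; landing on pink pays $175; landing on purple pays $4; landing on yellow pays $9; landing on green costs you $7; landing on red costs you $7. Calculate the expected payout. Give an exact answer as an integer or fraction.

E[payout] = (4/54)·(-4) + (9/54)·3 + (10/54)·175 + (3/54)·4 + (8/54)·9 + (11/54)·(-7) + (9/54)·(-7) = 1705/54

1705/54 dollars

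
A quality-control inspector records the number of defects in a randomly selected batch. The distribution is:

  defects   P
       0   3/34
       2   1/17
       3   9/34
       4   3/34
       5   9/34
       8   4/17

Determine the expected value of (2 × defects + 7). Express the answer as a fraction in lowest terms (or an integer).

E[2x+7] = (3/34)·7 + (1/17)·11 + (9/34)·13 + (3/34)·15 + (9/34)·17 + (4/17)·23
     = 271/17

271/17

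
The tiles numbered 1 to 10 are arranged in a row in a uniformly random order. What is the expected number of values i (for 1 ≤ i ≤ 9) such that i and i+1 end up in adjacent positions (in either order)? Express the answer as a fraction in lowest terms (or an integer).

For each i ∈ {1,…,9}, let Xᵢ = 1 if i and i+1 are adjacent. P(Xᵢ=1) = 2·(10−1)!/10! = 2/10.
By linearity, E[ΣXᵢ] = (9)·(2/10) = 9/5.

9/5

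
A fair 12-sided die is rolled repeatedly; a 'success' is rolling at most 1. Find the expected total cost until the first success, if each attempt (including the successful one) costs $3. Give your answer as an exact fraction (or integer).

E[#attempts] = 1/p = 12; E[cost] = 3·12 = 36.

$36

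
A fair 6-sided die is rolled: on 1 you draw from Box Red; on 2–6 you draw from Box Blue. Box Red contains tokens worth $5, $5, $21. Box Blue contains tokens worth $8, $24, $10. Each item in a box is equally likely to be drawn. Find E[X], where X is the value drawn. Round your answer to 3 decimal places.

E[X | Box Red] = (5 + 5 + 21)/3 = 31/3
E[X | Box Blue] = (8 + 24 + 10)/3 = 14
E[X] = (1/6)·31/3 + (5/6)·14 = 241/18 ≈ 13.389

$13.389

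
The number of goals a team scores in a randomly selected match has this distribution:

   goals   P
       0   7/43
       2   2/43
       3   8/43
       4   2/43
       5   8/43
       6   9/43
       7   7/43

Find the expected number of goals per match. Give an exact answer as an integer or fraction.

E[X] = (7/43)·0 + (2/43)·2 + (8/43)·3 + (2/43)·4 + (8/43)·5 + (9/43)·6 + (7/43)·7
     = 179/43

179/43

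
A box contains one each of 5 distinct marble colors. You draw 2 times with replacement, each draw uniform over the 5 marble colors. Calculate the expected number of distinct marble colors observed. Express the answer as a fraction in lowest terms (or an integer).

9/5

Let Xⱼ=1 if type j appears at least once. P(Xⱼ=1) = 1 − ((5−1)/5)^2 = 9/25.
E[#distinct] = 5·9/25 = 9/5.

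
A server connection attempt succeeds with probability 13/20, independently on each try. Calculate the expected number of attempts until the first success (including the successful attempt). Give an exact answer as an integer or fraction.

20/13

For a geometric distribution, E[trials] = 1/p = 1/(13/20) = 20/13.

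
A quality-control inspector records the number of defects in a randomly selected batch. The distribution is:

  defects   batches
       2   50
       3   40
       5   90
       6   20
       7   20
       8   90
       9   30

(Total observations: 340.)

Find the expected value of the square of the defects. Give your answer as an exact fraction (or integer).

Total = 340, so P(defects=2) = 50/340, etc.
E[X²] = (5/34)·4 + (2/17)·9 + (9/34)·25 + (1/17)·36 + (1/17)·49 + (9/34)·64 + (3/34)·81
     = 635/17

635/17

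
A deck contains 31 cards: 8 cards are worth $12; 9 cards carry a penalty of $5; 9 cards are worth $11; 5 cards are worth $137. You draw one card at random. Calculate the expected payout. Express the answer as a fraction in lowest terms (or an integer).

E[payout] = (8/31)·12 + (9/31)·(-5) + (9/31)·11 + (5/31)·137 = 835/31

835/31 dollars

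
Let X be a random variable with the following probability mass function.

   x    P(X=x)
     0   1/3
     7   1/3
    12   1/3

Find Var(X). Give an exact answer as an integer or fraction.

E[X] = (1/3)·0 + (1/3)·7 + (1/3)·12 = 19/3
E[X²] = (1/3)·0 + (1/3)·49 + (1/3)·144 = 193/3
Var(X) = 193/3 − (19/3)² = 218/9

218/9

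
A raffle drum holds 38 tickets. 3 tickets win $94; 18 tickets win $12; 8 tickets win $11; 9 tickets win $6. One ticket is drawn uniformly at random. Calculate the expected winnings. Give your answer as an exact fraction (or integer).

320/19 dollars

E[payout] = (3/38)·94 + (18/38)·12 + (8/38)·11 + (9/38)·6 = 320/19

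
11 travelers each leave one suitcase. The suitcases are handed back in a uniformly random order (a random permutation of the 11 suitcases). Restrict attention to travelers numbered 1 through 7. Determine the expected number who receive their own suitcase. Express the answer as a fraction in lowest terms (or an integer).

7/11

Let Xᵢ = 1 if person i gets their own suitcase. For each i, P(Xᵢ=1) = 1/11.
By linearity of expectation, E[X₁+…+X_7] = 7·(1/11) = 7/11.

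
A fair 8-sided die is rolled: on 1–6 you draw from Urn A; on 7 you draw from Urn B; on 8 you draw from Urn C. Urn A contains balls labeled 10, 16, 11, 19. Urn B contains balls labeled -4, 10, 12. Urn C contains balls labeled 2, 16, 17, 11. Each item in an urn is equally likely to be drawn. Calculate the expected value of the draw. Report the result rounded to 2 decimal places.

12.69

E[X | Urn A] = (10 + 16 + 11 + 19)/4 = 14
E[X | Urn B] = (-4 + 10 + 12)/3 = 6
E[X | Urn C] = (2 + 16 + 17 + 11)/4 = 23/2
E[X] = (3/4)·14 + (1/8)·6 + (1/8)·23/2 = 203/16 ≈ 12.69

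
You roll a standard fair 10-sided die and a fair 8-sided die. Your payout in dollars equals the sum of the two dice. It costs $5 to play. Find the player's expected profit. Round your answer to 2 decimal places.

Distribution of the sum of the two dice: 2 w.p. 1/80, 3 w.p. 1/40, 4 w.p. 3/80, 5 w.p. 1/20, 6 w.p. 1/16, 7 w.p. 3/40, …
E[payout] = (1/80)·2 + (1/40)·3 + (3/80)·4 + (1/20)·5 + (1/16)·6 + (3/40)·7 + (7/80)·8 + (1/10)·9 + (1/10)·10 + (1/10)·11 + (7/80)·12 + (3/40)·13 + (1/16)·14 + (1/20)·15 + (3/80)·16 + (1/40)·17 + (1/80)·18 = 10
Expected profit = 10 − 5 = 5 ≈ $5.00

$5.00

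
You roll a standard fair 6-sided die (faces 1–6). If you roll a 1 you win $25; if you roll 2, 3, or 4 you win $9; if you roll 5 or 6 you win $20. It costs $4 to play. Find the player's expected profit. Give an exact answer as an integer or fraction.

E[payout] = (1/2)·9 + (1/3)·20 + (1/6)·25 = 46/3
Expected profit = 46/3 − 4 = 34/3

34/3 dollars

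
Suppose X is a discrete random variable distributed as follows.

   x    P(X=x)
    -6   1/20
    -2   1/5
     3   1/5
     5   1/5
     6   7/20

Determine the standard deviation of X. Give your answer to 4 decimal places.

3.6056

E[X] = 3, E[X²] = 22
Var(X) = E[X²] − (E[X])² = 22 − 9 = 13
SD(X) = √(13) ≈ 3.6056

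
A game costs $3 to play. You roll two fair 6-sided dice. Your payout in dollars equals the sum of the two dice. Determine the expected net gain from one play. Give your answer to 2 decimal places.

Distribution of the sum of the two dice: 2 w.p. 1/36, 3 w.p. 1/18, 4 w.p. 1/12, 5 w.p. 1/9, 6 w.p. 5/36, 7 w.p. 1/6, …
E[payout] = (1/36)·2 + (1/18)·3 + (1/12)·4 + (1/9)·5 + (5/36)·6 + (1/6)·7 + (5/36)·8 + (1/9)·9 + (1/12)·10 + (1/18)·11 + (1/36)·12 = 7
Expected profit = 7 − 3 = 4 ≈ $4.00

$4.00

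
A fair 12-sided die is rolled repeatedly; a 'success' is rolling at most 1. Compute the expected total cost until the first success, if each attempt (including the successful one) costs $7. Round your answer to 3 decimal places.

E[#attempts] = 1/p = 12; E[cost] = 7·12 = 84.
≈ 84.000

$84.000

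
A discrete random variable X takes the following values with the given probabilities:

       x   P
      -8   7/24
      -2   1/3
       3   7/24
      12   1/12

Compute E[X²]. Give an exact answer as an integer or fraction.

E[X²] = (7/24)·64 + (1/3)·4 + (7/24)·9 + (1/12)·144
     = 277/8

277/8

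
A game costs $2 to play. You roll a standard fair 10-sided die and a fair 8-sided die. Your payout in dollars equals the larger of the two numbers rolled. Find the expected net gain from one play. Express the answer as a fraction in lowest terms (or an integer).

91/20 dollars

Distribution of the larger of the two numbers rolled: 1 w.p. 1/80, 2 w.p. 3/80, 3 w.p. 1/16, 4 w.p. 7/80, 5 w.p. 9/80, 6 w.p. 11/80, …
E[payout] = (1/80)·1 + (3/80)·2 + (1/16)·3 + (7/80)·4 + (9/80)·5 + (11/80)·6 + (13/80)·7 + (3/16)·8 + (1/10)·9 + (1/10)·10 = 131/20
Expected profit = 131/20 − 2 = 91/20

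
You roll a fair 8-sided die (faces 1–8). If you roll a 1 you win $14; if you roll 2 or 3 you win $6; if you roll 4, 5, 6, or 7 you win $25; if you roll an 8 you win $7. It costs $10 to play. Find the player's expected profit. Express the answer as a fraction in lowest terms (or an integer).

E[payout] = (1/4)·6 + (1/8)·7 + (1/8)·14 + (1/2)·25 = 133/8
Expected profit = 133/8 − 10 = 53/8

53/8 dollars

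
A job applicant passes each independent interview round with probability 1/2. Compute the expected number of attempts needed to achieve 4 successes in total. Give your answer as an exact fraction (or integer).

By linearity (sum of 4 independent geometric waits), E[trials] = 4/p = 4/(1/2) = 8.

8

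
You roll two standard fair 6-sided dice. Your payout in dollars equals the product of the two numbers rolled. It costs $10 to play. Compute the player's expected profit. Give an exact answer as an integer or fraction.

Distribution of the product of the two numbers rolled: 1 w.p. 1/36, 2 w.p. 1/18, 3 w.p. 1/18, 4 w.p. 1/12, 5 w.p. 1/18, 6 w.p. 1/9, …
E[payout] = (1/36)·1 + (1/18)·2 + (1/18)·3 + (1/12)·4 + (1/18)·5 + (1/9)·6 + (1/18)·8 + (1/36)·9 + (1/18)·10 + (1/9)·12 + (1/18)·15 + (1/36)·16 + (1/18)·18 + (1/18)·20 + (1/18)·24 + (1/36)·25 + (1/18)·30 + (1/36)·36 = 49/4
Expected profit = 49/4 − 10 = 9/4

9/4 dollars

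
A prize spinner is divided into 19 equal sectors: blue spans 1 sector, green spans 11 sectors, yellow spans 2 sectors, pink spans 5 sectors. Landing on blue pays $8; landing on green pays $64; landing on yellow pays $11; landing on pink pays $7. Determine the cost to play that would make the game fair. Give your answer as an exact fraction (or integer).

769/19 dollars

E[payout] = (1/19)·8 + (11/19)·64 + (2/19)·11 + (5/19)·7 = 769/19
Fair fee = E[payout] = 769/19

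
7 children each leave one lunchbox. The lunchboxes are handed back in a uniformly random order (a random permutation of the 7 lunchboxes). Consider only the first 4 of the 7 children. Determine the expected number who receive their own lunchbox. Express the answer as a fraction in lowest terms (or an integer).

4/7

Let Xᵢ = 1 if person i gets their own lunchbox. For each i, P(Xᵢ=1) = 1/7.
By linearity of expectation, E[X₁+…+X_4] = 4·(1/7) = 4/7.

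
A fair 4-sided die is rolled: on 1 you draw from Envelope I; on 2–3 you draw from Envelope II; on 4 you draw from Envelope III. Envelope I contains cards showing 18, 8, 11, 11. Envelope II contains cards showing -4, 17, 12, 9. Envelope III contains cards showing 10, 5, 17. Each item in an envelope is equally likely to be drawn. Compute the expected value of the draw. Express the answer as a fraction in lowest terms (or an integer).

E[X | Envelope I] = (18 + 8 + 11 + 11)/4 = 12
E[X | Envelope II] = (-4 + 17 + 12 + 9)/4 = 17/2
E[X | Envelope III] = (10 + 5 + 17)/3 = 32/3
E[X] = (1/4)·12 + (1/2)·17/2 + (1/4)·32/3 = 119/12

119/12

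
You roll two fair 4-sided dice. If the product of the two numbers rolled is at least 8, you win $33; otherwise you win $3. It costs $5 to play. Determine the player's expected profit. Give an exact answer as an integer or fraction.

E[payout] = (5/8)·3 + (3/8)·33 = 57/4
Expected profit = 57/4 − 5 = 37/4

37/4 dollars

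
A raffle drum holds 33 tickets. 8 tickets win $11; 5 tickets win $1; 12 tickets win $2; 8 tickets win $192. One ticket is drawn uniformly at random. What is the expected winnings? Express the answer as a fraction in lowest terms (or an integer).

E[payout] = (8/33)·11 + (5/33)·1 + (12/33)·2 + (8/33)·192 = 551/11

551/11 dollars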